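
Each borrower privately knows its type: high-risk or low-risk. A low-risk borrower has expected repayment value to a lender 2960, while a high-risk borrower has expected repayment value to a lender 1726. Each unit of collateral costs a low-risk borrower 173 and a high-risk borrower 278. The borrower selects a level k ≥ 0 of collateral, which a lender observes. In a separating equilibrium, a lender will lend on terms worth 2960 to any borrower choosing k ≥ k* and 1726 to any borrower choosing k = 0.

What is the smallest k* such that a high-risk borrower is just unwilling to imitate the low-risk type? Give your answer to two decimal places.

A high-risk borrower choosing k = 0 receives 1726.
Imitating at k* instead would pay 2960 at cost 278·k*, netting 2960 − 278·k*.
Indifference: 1726 = 2960 − 278·k*, so k* = (2960 − 1726) / 278 ≈ 4.44.
At k* the high-risk type's incentive constraint just binds; the low-risk type strictly prefers k* since its per-unit cost is lower.

4.44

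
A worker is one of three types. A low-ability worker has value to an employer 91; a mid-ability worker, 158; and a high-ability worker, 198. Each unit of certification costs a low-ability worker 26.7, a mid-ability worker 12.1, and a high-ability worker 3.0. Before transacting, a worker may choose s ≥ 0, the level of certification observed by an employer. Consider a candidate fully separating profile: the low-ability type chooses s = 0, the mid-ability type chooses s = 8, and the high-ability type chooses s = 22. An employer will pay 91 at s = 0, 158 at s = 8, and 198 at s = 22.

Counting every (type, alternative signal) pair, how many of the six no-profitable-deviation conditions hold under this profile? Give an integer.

Low-ability (own payoff 91): to s=8 gives 158 − 26.7×8 = -55.6 → no gain ✓; to s=22 gives 198 − 26.7×22 = -389.4 → no gain ✓.
Mid-ability (own payoff 158 − 12.1×8 = 61.2): to s=0 gives 91 → profitable ✗; to s=22 gives 198 − 12.1×22 = -68.2 → no gain ✓.
High-ability (own payoff 198 − 3.0×22 = 132): to s=0 gives 91 → no gain ✓; to s=8 gives 158 − 3.0×8 = 134 → profitable ✗.
4 of the 6 constraints hold; not an equilibrium.

4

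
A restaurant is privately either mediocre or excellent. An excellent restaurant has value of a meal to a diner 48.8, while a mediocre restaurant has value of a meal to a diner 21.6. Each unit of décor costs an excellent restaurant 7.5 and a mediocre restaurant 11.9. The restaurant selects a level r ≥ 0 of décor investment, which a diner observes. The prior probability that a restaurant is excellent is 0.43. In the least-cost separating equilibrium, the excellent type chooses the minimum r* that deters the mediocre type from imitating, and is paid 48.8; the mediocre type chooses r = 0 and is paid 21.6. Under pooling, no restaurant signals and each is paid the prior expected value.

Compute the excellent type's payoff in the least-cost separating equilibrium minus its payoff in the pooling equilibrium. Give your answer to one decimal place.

-1.6

Least-cost separating signal: r* solves 21.6 = 48.8 − 11.9·r*, so r* = (48.8 − 21.6)/11.9 ≈ 2.2857.
Excellent type's separating payoff: 48.8 − 7.5 × r* = 48.8 − 7.5 × (48.8 − 21.6)/11.9 = 48.8 − 204/11.9 ≈ 31.657.
Pooling payoff: 0.43 × 48.8 + 0.57 × 21.6 = 33.296.
Difference: 31.657 − 33.296 = -1.639, i.e. -1.6 to one decimal place.
The excellent type would prefer the pooling outcome.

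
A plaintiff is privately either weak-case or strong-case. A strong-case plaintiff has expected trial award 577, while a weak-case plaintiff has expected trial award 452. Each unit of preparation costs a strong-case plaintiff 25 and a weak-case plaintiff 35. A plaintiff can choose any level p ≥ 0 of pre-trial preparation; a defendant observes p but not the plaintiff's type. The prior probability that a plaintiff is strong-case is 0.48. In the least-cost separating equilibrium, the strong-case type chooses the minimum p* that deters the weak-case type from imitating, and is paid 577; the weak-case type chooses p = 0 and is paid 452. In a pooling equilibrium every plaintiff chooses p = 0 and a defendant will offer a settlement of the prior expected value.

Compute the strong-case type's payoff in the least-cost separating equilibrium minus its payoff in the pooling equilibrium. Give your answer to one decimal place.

Least-cost separating signal: p* solves 452 = 577 − 35·p*, so p* = (577 − 452)/35 ≈ 3.5714.
Strong-case type's separating payoff: 577 − 25 × p* = 577 − 25 × (577 − 452)/35 = 577 − 3125/35 ≈ 487.714.
Pooling payoff: 0.48 × 577 + 0.52 × 452 = 512.
Difference: 487.714 − 512 = -24.286, i.e. -24.3 to one decimal place.
The strong-case type would prefer the pooling outcome.

-24.3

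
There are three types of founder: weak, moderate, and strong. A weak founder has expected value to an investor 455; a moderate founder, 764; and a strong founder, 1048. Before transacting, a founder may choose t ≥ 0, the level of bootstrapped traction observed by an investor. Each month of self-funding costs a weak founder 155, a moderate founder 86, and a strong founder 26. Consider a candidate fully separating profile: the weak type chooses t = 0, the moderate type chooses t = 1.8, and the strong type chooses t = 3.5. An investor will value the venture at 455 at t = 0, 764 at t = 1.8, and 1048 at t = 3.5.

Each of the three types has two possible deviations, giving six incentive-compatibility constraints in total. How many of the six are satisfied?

Moderate (own payoff 764 − 86×1.8 = 609.2): to t=0 gives 455 → no gain ✓; to t=3.5 gives 1048 − 86×3.5 = 747 → profitable ✗.
Weak (own payoff 455): to t=1.8 gives 764 − 155×1.8 = 485 → profitable ✗; to t=3.5 gives 1048 − 155×3.5 = 505.5 → profitable ✗.
Strong (own payoff 1048 − 26×3.5 = 957): to t=0 gives 455 → no gain ✓; to t=1.8 gives 764 − 26×1.8 = 717.2 → no gain ✓.
3 of the 6 constraints hold; not an equilibrium.

3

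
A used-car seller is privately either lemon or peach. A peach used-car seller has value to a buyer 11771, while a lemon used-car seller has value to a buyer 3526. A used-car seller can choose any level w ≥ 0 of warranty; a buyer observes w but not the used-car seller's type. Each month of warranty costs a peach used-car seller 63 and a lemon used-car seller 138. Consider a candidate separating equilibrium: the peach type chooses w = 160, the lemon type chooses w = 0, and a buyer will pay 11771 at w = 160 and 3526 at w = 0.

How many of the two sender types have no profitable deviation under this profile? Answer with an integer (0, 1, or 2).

Lemon type: stay at 0 → 3526; mimic → 11771 − 138 × 160 = -10309. IC holds (3526 ≥ -10309).
Peach type: signal → 11771 − 63 × 160 = 1691; deviate to 0 → 3526. IC fails (1691 < 3526).
1 of 2 constraints hold, so this profile is not an equilibrium.

1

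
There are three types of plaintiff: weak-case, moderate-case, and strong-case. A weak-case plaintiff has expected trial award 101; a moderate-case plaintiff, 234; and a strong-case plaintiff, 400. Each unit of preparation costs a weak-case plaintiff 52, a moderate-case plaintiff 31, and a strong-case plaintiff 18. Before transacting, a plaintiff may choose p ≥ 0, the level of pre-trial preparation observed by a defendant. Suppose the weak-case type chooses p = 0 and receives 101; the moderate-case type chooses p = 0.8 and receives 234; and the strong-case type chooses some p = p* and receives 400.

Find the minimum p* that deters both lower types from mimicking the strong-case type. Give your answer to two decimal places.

Weak-case type (on-path payoff 101) won't mimic when 101 ≥ 400 − 52·p*, i.e. p* ≥ 5.75.
Moderate-case type (on-path payoff 234 − 31×0.8 = 209.2) won't mimic when 209.2 ≥ 400 − 31·p*, i.e. p* ≥ 6.15.
Both must hold, so p* = max(5.75, 6.15) = 6.15. The moderate-case type's constraint binds.

6.15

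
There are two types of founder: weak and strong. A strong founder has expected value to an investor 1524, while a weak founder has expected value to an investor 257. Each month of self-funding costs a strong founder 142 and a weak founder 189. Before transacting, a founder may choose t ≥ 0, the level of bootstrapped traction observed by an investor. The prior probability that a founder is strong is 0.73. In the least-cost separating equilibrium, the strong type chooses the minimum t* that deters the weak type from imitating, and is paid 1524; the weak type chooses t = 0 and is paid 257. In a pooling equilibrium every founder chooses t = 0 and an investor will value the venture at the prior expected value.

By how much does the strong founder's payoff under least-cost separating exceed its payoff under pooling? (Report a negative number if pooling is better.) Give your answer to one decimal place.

Least-cost separating signal: t* solves 257 = 1524 − 189·t*, so t* = (1524 − 257)/189 ≈ 6.7037.
Strong type's separating payoff: 1524 − 142 × t* = 1524 − 142 × (1524 − 257)/189 = 1524 − 179914/189 ≈ 572.074.
Pooling payoff: 0.73 × 1524 + 0.27 × 257 = 1181.91.
Difference: 572.074 − 1181.91 = -609.836, i.e. -609.8 to one decimal place.
The strong type would prefer the pooling outcome.

-609.8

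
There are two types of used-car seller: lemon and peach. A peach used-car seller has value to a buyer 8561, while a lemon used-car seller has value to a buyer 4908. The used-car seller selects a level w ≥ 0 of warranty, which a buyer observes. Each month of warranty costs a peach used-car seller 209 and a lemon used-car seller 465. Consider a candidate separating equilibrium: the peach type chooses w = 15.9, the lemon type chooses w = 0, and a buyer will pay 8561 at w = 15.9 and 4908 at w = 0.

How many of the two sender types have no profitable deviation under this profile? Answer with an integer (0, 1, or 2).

2

Peach type: signal → 8561 − 209 × 15.9 = 5237.9; deviate to 0 → 4908. IC holds (5237.9 ≥ 4908).
Lemon type: stay at 0 → 4908; mimic → 8561 − 465 × 15.9 = 1167.5. IC holds (4908 ≥ 1167.5).
2 of 2 constraints hold, so this is a separating equilibrium.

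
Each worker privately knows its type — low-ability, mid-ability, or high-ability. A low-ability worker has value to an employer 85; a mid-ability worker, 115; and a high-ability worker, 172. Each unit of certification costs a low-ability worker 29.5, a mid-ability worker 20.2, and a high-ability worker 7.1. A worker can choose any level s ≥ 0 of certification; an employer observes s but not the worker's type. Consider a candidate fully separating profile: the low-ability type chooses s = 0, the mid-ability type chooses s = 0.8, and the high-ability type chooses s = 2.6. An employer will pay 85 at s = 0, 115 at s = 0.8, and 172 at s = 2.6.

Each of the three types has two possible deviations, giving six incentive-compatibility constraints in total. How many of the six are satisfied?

3

Mid-ability (own payoff 115 − 20.2×0.8 = 98.84): to s=0 gives 85 → no gain ✓; to s=2.6 gives 172 − 20.2×2.6 = 119.48 → profitable ✗.
High-ability (own payoff 172 − 7.1×2.6 = 153.54): to s=0 gives 85 → no gain ✓; to s=0.8 gives 115 − 7.1×0.8 = 109.32 → no gain ✓.
Low-ability (own payoff 85): to s=0.8 gives 115 − 29.5×0.8 = 91.4 → profitable ✗; to s=2.6 gives 172 − 29.5×2.6 = 95.3 → profitable ✗.
3 of the 6 constraints hold; not an equilibrium.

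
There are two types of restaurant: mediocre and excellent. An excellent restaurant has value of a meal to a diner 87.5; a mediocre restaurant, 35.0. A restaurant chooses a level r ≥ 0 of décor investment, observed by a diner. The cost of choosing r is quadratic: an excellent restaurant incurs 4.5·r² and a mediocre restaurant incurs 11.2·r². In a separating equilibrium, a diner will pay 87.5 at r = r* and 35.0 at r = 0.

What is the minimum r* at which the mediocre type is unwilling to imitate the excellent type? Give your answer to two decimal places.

2.17

The mediocre type at r = 0 receives 35.0; imitating at r* yields 87.5 − 11.2·r*².
Indifference: 35.0 = 87.5 − 11.2·r*², so r*² = (87.5 − 35.0) / 11.2 = 4.6875.
r* = √4.6875 ≈ 2.17.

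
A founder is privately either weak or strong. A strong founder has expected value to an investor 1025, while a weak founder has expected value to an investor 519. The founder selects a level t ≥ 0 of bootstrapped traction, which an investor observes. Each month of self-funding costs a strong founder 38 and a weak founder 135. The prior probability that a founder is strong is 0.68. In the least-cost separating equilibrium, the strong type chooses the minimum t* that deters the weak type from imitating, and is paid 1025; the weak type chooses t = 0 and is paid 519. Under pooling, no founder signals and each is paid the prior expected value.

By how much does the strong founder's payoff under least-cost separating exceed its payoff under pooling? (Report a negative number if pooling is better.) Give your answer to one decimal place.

19.5

Least-cost separating signal: t* solves 519 = 1025 − 135·t*, so t* = (1025 − 519)/135 ≈ 3.7481.
Strong type's separating payoff: 1025 − 38 × t* = 1025 − 38 × (1025 − 519)/135 = 1025 − 19228/135 ≈ 882.570.
Pooling payoff: 0.68 × 1025 + 0.32 × 519 = 863.08.
Difference: 882.570 − 863.08 = 19.49, i.e. 19.5 to one decimal place.
The strong type prefers to separate.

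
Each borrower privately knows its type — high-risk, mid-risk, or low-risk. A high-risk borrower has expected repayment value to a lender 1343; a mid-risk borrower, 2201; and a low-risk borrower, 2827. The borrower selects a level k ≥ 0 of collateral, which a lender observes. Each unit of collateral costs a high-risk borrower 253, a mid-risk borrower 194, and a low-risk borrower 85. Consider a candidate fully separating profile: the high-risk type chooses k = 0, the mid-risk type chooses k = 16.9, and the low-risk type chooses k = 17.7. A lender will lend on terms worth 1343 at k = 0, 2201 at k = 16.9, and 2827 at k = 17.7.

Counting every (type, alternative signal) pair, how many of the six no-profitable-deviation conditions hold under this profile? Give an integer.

3

Mid-risk (own payoff 2201 − 194×16.9 = -1077.6): to k=0 gives 1343 → profitable ✗; to k=17.7 gives 2827 − 194×17.7 = -606.8 → profitable ✗.
High-risk (own payoff 1343): to k=16.9 gives 2201 − 253×16.9 = -2074.7 → no gain ✓; to k=17.7 gives 2827 − 253×17.7 = -1651.1 → no gain ✓.
Low-risk (own payoff 2827 − 85×17.7 = 1322.5): to k=0 gives 1343 → profitable ✗; to k=16.9 gives 2201 − 85×16.9 = 764.5 → no gain ✓.
3 of the 6 constraints hold; not an equilibrium.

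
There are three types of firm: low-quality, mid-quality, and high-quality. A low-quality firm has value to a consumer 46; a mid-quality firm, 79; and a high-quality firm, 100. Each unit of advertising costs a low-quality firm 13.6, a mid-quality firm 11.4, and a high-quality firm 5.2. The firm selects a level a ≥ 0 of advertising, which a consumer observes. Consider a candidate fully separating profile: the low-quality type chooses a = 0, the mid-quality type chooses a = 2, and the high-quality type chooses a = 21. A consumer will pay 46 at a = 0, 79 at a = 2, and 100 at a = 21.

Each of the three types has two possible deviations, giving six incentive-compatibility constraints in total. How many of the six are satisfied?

3

High-quality (own payoff 100 − 5.2×21 = -9.2): to a=0 gives 46 → profitable ✗; to a=2 gives 79 − 5.2×2 = 68.6 → profitable ✗.
Low-quality (own payoff 46): to a=2 gives 79 − 13.6×2 = 51.8 → profitable ✗; to a=21 gives 100 − 13.6×21 = -185.6 → no gain ✓.
Mid-quality (own payoff 79 − 11.4×2 = 56.2): to a=0 gives 46 → no gain ✓; to a=21 gives 100 − 11.4×21 = -139.4 → no gain ✓.
3 of the 6 constraints hold; not an equilibrium.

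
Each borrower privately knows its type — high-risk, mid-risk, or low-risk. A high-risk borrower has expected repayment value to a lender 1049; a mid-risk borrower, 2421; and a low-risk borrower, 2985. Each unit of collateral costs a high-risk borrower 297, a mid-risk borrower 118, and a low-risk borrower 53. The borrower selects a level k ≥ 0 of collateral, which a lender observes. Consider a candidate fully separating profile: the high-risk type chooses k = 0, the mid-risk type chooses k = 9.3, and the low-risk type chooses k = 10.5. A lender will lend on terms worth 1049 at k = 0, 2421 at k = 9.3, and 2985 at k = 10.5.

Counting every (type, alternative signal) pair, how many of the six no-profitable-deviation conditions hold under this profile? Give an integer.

High-risk (own payoff 1049): to k=9.3 gives 2421 − 297×9.3 = -341.1 → no gain ✓; to k=10.5 gives 2985 − 297×10.5 = -133.5 → no gain ✓.
Mid-risk (own payoff 2421 − 118×9.3 = 1323.6): to k=0 gives 1049 → no gain ✓; to k=10.5 gives 2985 − 118×10.5 = 1746 → profitable ✗.
Low-risk (own payoff 2985 − 53×10.5 = 2428.5): to k=0 gives 1049 → no gain ✓; to k=9.3 gives 2421 − 53×9.3 = 1928.1 → no gain ✓.
5 of the 6 constraints hold; not an equilibrium.

5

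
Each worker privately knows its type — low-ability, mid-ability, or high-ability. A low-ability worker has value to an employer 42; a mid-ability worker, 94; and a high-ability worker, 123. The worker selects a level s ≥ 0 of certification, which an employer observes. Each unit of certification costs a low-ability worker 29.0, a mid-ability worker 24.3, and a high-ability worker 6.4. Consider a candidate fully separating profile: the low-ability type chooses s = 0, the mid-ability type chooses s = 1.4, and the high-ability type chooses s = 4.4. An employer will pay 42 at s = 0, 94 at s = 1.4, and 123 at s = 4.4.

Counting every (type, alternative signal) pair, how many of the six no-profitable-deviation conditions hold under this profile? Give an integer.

5

High-ability (own payoff 123 − 6.4×4.4 = 94.84): to s=0 gives 42 → no gain ✓; to s=1.4 gives 94 − 6.4×1.4 = 85.04 → no gain ✓.
Low-ability (own payoff 42): to s=1.4 gives 94 − 29.0×1.4 = 53.4 → profitable ✗; to s=4.4 gives 123 − 29.0×4.4 = -4.6 → no gain ✓.
Mid-ability (own payoff 94 − 24.3×1.4 = 59.98): to s=0 gives 42 → no gain ✓; to s=4.4 gives 123 − 24.3×4.4 = 16.08 → no gain ✓.
5 of the 6 constraints hold; not an equilibrium.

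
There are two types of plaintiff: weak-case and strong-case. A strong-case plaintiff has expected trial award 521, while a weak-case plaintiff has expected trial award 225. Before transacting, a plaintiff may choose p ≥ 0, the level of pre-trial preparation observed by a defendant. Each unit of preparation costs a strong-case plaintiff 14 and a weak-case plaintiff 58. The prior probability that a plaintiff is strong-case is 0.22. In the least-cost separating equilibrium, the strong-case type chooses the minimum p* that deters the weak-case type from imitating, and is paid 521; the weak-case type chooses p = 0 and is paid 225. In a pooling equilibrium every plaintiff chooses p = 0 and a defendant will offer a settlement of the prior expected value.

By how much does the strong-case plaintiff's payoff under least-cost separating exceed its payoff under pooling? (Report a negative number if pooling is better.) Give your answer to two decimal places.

159.43

Least-cost separating signal: p* solves 225 = 521 − 58·p*, so p* = (521 − 225)/58 ≈ 5.1034.
Strong-case type's separating payoff: 521 − 14 × p* = 521 − 14 × (521 − 225)/58 = 521 − 4144/58 ≈ 449.5517.
Pooling payoff: 0.22 × 521 + 0.78 × 225 = 290.12.
Difference: 449.5517 − 290.12 = 159.4317, i.e. 159.43 to two decimal places.
The strong-case type prefers to separate.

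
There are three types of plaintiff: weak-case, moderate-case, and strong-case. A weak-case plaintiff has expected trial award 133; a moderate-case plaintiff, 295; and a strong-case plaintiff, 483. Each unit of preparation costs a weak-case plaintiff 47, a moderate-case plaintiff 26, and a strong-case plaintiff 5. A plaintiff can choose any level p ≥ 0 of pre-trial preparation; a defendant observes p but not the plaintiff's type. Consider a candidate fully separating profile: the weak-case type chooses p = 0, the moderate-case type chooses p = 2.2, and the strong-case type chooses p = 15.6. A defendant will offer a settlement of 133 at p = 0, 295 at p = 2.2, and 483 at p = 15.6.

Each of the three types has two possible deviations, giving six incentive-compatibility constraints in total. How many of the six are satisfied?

Strong-case (own payoff 483 − 5×15.6 = 405): to p=0 gives 133 → no gain ✓; to p=2.2 gives 295 − 5×2.2 = 284 → no gain ✓.
Moderate-case (own payoff 295 − 26×2.2 = 237.8): to p=0 gives 133 → no gain ✓; to p=15.6 gives 483 − 26×15.6 = 77.4 → no gain ✓.
Weak-case (own payoff 133): to p=2.2 gives 295 − 47×2.2 = 191.6 → profitable ✗; to p=15.6 gives 483 − 47×15.6 = -250.2 → no gain ✓.
5 of the 6 constraints hold; not an equilibrium.

5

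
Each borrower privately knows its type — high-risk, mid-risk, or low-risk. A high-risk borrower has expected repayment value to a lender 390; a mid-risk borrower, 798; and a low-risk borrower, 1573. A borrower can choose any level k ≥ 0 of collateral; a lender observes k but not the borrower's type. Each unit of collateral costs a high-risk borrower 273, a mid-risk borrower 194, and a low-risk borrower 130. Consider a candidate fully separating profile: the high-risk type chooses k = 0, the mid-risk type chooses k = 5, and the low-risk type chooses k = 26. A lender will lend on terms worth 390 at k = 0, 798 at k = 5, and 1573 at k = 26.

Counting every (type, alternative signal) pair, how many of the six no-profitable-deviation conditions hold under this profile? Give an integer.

Low-risk (own payoff 1573 − 130×26 = -1807): to k=0 gives 390 → profitable ✗; to k=5 gives 798 − 130×5 = 148 → profitable ✗.
Mid-risk (own payoff 798 − 194×5 = -172): to k=0 gives 390 → profitable ✗; to k=26 gives 1573 − 194×26 = -3471 → no gain ✓.
High-risk (own payoff 390): to k=5 gives 798 − 273×5 = -567 → no gain ✓; to k=26 gives 1573 − 273×26 = -5525 → no gain ✓.
3 of the 6 constraints hold; not an equilibrium.

3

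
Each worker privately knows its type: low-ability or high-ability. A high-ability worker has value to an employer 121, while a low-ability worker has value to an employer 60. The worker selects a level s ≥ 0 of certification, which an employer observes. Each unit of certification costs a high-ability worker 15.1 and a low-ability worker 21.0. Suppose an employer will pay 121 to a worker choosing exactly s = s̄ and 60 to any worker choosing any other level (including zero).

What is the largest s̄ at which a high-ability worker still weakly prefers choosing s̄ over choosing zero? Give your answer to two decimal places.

Choosing s̄ yields the high-ability type 121 − 15.1·s̄; choosing zero yields 60.
The high-ability type is indifferent at 121 − 15.1·s̄ = 60, i.e. s̄ = (121 − 60) / 15.1 ≈ 4.04.
For any s̄ above 4.04 the high-ability type would rather pool at zero, so separation collapses.

4.04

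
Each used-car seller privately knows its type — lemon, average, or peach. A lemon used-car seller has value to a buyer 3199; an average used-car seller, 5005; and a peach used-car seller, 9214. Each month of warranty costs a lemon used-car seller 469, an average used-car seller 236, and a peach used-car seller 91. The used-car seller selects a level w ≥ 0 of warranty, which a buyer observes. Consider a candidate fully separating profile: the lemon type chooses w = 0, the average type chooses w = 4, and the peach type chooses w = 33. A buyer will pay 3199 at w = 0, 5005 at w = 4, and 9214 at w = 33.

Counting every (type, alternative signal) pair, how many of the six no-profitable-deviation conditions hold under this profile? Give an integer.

6

Peach (own payoff 9214 − 91×33 = 6211): to w=0 gives 3199 → no gain ✓; to w=4 gives 5005 − 91×4 = 4641 → no gain ✓.
Average (own payoff 5005 − 236×4 = 4061): to w=0 gives 3199 → no gain ✓; to w=33 gives 9214 − 236×33 = 1426 → no gain ✓.
Lemon (own payoff 3199): to w=4 gives 5005 − 469×4 = 3129 → no gain ✓; to w=33 gives 9214 − 469×33 = -6263 → no gain ✓.
6 of the 6 constraints hold; this profile is a separating equilibrium.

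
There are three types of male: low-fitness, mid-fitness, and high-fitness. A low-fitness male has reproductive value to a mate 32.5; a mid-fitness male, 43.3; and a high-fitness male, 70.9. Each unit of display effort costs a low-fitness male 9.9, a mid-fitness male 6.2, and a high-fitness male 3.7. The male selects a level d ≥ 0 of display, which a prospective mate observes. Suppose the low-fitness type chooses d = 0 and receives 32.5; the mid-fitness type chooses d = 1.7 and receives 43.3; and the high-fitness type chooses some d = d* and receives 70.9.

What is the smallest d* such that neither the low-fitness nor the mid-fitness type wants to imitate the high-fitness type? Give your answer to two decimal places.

Mid-fitness type (on-path payoff 43.3 − 6.2×1.7 = 32.76) won't mimic when 32.76 ≥ 70.9 − 6.2·d*, i.e. d* ≥ 6.15.
Low-fitness type (on-path payoff 32.5) won't mimic when 32.5 ≥ 70.9 − 9.9·d*, i.e. d* ≥ 3.88.
Both must hold, so d* = max(3.88, 6.15) = 6.15. The mid-fitness type's constraint binds.

6.15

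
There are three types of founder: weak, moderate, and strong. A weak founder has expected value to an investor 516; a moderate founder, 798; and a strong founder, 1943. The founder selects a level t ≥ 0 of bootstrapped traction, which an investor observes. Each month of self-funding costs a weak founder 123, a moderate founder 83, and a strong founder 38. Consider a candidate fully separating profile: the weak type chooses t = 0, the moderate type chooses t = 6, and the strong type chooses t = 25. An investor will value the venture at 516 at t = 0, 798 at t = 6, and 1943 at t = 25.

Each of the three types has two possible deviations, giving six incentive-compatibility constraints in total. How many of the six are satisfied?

5

Moderate (own payoff 798 − 83×6 = 300): to t=0 gives 516 → profitable ✗; to t=25 gives 1943 − 83×25 = -132 → no gain ✓.
Strong (own payoff 1943 − 38×25 = 993): to t=0 gives 516 → no gain ✓; to t=6 gives 798 − 38×6 = 570 → no gain ✓.
Weak (own payoff 516): to t=6 gives 798 − 123×6 = 60 → no gain ✓; to t=25 gives 1943 − 123×25 = -1132 → no gain ✓.
5 of the 6 constraints hold; not an equilibrium.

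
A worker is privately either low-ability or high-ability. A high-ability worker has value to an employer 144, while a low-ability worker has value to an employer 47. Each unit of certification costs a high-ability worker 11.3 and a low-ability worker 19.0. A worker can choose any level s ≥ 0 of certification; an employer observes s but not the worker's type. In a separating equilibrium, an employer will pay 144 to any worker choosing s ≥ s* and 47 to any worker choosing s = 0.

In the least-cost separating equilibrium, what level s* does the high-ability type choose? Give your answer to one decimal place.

5.1

A low-ability worker choosing s = 0 receives 47.
Imitating at s* instead would pay 144 at cost 19.0·s*, netting 144 − 19.0·s*.
Indifference: 47 = 144 − 19.0·s*, so s* = (144 − 47) / 19.0 ≈ 5.1.
This is the low-ability type's binding incentive-compatibility constraint; any s ≥ 5.1 sustains separation on that side.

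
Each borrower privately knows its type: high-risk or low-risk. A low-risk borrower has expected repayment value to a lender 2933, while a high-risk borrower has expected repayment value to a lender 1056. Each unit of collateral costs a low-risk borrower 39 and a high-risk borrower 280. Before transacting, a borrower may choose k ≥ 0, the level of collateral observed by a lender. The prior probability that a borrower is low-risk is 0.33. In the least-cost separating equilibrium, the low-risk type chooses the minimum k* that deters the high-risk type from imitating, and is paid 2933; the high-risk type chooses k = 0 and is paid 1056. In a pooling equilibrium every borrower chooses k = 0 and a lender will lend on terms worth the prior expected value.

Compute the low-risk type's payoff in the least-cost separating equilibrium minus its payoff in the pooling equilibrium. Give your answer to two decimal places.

996.15

Least-cost separating signal: k* solves 1056 = 2933 − 280·k*, so k* = (2933 − 1056)/280 ≈ 6.7036.
Low-risk type's separating payoff: 2933 − 39 × k* = 2933 − 39 × (2933 − 1056)/280 = 2933 − 73203/280 ≈ 2671.5607.
Pooling payoff: 0.33 × 2933 + 0.67 × 1056 = 1675.41.
Difference: 2671.5607 − 1675.41 = 996.1507, i.e. 996.15 to two decimal places.
The low-risk type prefers to separate.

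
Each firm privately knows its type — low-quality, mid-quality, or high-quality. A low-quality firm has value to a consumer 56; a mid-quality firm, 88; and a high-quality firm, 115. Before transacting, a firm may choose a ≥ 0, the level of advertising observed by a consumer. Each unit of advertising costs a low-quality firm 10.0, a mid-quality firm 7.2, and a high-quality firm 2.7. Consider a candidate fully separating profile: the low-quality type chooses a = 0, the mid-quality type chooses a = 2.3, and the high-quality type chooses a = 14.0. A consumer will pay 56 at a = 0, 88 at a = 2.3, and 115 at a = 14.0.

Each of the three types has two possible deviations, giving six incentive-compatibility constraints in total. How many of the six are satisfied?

4

Mid-quality (own payoff 88 − 7.2×2.3 = 71.44): to a=0 gives 56 → no gain ✓; to a=14.0 gives 115 − 7.2×14.0 = 14.2 → no gain ✓.
Low-quality (own payoff 56): to a=2.3 gives 88 − 10.0×2.3 = 65 → profitable ✗; to a=14.0 gives 115 − 10.0×14.0 = -25 → no gain ✓.
High-quality (own payoff 115 − 2.7×14.0 = 77.2): to a=0 gives 56 → no gain ✓; to a=2.3 gives 88 − 2.7×2.3 = 81.79 → profitable ✗.
4 of the 6 constraints hold; not an equilibrium.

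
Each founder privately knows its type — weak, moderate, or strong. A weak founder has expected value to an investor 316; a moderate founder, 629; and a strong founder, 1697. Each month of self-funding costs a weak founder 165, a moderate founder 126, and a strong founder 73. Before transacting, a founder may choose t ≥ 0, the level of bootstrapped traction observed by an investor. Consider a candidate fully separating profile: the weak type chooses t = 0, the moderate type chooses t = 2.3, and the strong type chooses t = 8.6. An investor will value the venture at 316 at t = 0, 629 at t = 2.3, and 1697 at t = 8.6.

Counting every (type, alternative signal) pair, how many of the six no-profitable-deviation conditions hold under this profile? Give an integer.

5

Weak (own payoff 316): to t=2.3 gives 629 − 165×2.3 = 249.5 → no gain ✓; to t=8.6 gives 1697 − 165×8.6 = 278 → no gain ✓.
Moderate (own payoff 629 − 126×2.3 = 339.2): to t=0 gives 316 → no gain ✓; to t=8.6 gives 1697 − 126×8.6 = 613.4 → profitable ✗.
Strong (own payoff 1697 − 73×8.6 = 1069.2): to t=0 gives 316 → no gain ✓; to t=2.3 gives 629 − 73×2.3 = 461.1 → no gain ✓.
5 of the 6 constraints hold; not an equilibrium.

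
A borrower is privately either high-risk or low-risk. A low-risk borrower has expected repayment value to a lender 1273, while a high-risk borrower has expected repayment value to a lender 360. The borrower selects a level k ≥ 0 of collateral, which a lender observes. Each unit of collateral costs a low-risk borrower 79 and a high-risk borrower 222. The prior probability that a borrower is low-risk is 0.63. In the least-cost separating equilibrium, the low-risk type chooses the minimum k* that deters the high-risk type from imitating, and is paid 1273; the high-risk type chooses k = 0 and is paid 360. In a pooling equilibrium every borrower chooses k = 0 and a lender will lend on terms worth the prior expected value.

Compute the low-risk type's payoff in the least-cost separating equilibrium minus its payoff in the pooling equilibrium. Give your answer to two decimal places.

12.91

Least-cost separating signal: k* solves 360 = 1273 − 222·k*, so k* = (1273 − 360)/222 ≈ 4.1126.
Low-risk type's separating payoff: 1273 − 79 × k* = 1273 − 79 × (1273 − 360)/222 = 1273 − 72127/222 ≈ 948.1036.
Pooling payoff: 0.63 × 1273 + 0.37 × 360 = 935.19.
Difference: 948.1036 − 935.19 = 12.9136, i.e. 12.91 to two decimal places.
The low-risk type prefers to separate.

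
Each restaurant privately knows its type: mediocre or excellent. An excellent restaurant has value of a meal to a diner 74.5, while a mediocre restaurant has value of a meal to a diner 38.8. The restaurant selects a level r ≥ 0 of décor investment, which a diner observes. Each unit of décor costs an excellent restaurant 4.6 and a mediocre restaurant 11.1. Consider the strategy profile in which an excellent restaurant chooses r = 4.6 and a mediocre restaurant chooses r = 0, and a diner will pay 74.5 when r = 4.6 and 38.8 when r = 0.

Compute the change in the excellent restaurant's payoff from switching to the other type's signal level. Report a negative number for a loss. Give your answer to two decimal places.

-14.54

Playing r = 4.6 the excellent restaurant receives 74.5 − 4.6 × 4.6 = 53.34.
Deviating to r = 0 yields 38.8 instead.
Gain from deviating: 38.8 − 53.34 = -14.54.
The gain is negative, so the excellent type's incentive-compatibility constraint is satisfied.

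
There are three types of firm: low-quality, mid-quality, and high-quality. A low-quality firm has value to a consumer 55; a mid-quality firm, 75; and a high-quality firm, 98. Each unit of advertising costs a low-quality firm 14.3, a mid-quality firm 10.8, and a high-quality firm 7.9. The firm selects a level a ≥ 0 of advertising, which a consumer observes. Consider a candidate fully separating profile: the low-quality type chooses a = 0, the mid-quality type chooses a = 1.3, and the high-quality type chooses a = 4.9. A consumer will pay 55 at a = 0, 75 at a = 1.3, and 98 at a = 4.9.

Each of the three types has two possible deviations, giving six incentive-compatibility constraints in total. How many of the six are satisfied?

4

High-quality (own payoff 98 − 7.9×4.9 = 59.29): to a=0 gives 55 → no gain ✓; to a=1.3 gives 75 − 7.9×1.3 = 64.73 → profitable ✗.
Low-quality (own payoff 55): to a=1.3 gives 75 − 14.3×1.3 = 56.41 → profitable ✗; to a=4.9 gives 98 − 14.3×4.9 = 27.93 → no gain ✓.
Mid-quality (own payoff 75 − 10.8×1.3 = 60.96): to a=0 gives 55 → no gain ✓; to a=4.9 gives 98 − 10.8×4.9 = 45.08 → no gain ✓.
4 of the 6 constraints hold; not an equilibrium.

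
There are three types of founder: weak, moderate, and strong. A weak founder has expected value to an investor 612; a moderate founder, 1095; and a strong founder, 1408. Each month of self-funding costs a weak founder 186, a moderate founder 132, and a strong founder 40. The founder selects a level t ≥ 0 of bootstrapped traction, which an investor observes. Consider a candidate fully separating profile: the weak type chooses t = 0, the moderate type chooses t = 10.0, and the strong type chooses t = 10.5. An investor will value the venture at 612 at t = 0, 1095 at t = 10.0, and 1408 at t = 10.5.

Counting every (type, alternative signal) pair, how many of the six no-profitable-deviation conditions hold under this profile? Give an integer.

4

Moderate (own payoff 1095 − 132×10.0 = -225): to t=0 gives 612 → profitable ✗; to t=10.5 gives 1408 − 132×10.5 = 22 → profitable ✗.
Weak (own payoff 612): to t=10.0 gives 1095 − 186×10.0 = -765 → no gain ✓; to t=10.5 gives 1408 − 186×10.5 = -545 → no gain ✓.
Strong (own payoff 1408 − 40×10.5 = 988): to t=0 gives 612 → no gain ✓; to t=10.0 gives 1095 − 40×10.0 = 695 → no gain ✓.
4 of the 6 constraints hold; not an equilibrium.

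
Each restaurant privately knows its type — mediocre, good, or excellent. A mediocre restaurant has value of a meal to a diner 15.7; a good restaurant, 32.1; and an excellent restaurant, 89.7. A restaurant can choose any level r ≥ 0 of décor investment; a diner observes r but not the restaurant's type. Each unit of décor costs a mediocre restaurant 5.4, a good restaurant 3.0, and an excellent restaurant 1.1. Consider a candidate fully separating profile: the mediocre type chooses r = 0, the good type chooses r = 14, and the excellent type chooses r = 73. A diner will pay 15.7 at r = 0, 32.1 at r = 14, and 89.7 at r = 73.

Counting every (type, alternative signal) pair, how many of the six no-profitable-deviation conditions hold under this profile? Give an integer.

Good (own payoff 32.1 − 3.0×14 = -9.9): to r=0 gives 15.7 → profitable ✗; to r=73 gives 89.7 − 3.0×73 = -129.3 → no gain ✓.
Excellent (own payoff 89.7 − 1.1×73 = 9.4): to r=0 gives 15.7 → profitable ✗; to r=14 gives 32.1 − 1.1×14 = 16.7 → profitable ✗.
Mediocre (own payoff 15.7): to r=14 gives 32.1 − 5.4×14 = -43.5 → no gain ✓; to r=73 gives 89.7 − 5.4×73 = -304.5 → no gain ✓.
3 of the 6 constraints hold; not an equilibrium.

3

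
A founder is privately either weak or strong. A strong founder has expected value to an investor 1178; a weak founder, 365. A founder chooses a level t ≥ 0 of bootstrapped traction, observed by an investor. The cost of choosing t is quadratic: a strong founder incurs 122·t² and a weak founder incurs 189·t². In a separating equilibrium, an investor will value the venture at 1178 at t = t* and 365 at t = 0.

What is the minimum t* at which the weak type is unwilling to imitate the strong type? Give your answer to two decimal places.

The weak type at t = 0 receives 365; imitating at t* yields 1178 − 189·t*².
Indifference: 365 = 1178 − 189·t*², so t*² = (1178 − 365) / 189 ≈ 4.3016.
t* = √4.3016 ≈ 2.07.

2.07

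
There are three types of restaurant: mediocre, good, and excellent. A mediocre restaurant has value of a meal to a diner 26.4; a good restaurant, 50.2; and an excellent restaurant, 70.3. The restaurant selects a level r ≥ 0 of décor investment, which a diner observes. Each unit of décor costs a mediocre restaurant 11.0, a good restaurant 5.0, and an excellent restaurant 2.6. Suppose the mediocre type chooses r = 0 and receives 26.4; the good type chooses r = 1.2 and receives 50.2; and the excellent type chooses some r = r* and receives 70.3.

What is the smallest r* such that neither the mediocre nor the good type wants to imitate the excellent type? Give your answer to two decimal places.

5.22

Mediocre type (on-path payoff 26.4) won't mimic when 26.4 ≥ 70.3 − 11.0·r*, i.e. r* ≥ 3.99.
Good type (on-path payoff 50.2 − 5.0×1.2 = 44.2) won't mimic when 44.2 ≥ 70.3 − 5.0·r*, i.e. r* ≥ 5.22.
Both must hold, so r* = max(3.99, 5.22) = 5.22. The good type's constraint binds.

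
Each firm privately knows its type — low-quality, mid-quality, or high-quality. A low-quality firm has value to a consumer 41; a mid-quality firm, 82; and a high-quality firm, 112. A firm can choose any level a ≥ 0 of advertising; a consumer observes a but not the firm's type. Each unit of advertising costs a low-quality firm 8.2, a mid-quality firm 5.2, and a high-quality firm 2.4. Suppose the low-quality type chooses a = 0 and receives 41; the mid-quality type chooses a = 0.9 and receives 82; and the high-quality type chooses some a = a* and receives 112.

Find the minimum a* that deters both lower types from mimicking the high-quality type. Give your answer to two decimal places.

Mid-quality type (on-path payoff 82 − 5.2×0.9 = 77.32) won't mimic when 77.32 ≥ 112 − 5.2·a*, i.e. a* ≥ 6.67.
Low-quality type (on-path payoff 41) won't mimic when 41 ≥ 112 − 8.2·a*, i.e. a* ≥ 8.66.
Both must hold, so a* = max(8.66, 6.67) = 8.66. The low-quality type's constraint binds.

8.66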